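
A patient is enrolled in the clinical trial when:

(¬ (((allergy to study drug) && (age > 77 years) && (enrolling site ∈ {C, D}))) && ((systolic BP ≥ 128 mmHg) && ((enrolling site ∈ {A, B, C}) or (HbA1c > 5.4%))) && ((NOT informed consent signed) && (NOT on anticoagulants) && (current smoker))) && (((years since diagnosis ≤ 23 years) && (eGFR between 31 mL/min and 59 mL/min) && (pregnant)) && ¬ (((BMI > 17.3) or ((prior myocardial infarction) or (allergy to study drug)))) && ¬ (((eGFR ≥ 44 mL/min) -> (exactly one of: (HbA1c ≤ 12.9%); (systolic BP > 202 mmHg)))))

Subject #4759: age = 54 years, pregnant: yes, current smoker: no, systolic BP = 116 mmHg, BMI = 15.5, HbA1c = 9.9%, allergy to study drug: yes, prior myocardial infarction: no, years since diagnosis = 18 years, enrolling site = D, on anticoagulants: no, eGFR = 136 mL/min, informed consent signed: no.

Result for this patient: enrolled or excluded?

Excluded

Atomic conditions:
  allergy to study drug: yes → true
  age > 77 years: 54 > 77 is false
  enrolling site ∈ {C, D}: D is in the set → true
  systolic BP ≥ 128 mmHg: 116 ≥ 128 is false
  enrolling site ∈ {A, B, C}: D is not in the set → false
  HbA1c > 5.4%: 9.9 > 5.4 is true
  NOT informed consent signed: no → true
  NOT on anticoagulants: no → true
  current smoker: no → false
  years since diagnosis ≤ 23 years: 18 ≤ 23 is true
  eGFR between 31 mL/min and 59 mL/min: 136 in [31, 59] is false
  pregnant: yes → true
  BMI > 17.3: 15.5 > 17.3 is false
  prior myocardial infarction: no → false
  eGFR ≥ 44 mL/min: 136 ≥ 44 is true
  HbA1c ≤ 12.9%: 9.9 ≤ 12.9 is true
  systolic BP > 202 mmHg: 116 > 202 is false
Combine:
[1.1.1] true AND false AND true = false
[1.1] NOT false = true
[1.2.2] false OR true = true
[1.2] false AND true = false
[1.3] true AND true AND false = false
[1] true AND false AND false = false
[2.1] true AND false AND true = false
[2.2.1.2] false OR true = true
[2.2.1] false OR true = true
[2.2] NOT true = false
[2.3.1.2] exactly-one(true, false) = true
[2.3.1] true → true = true
[2.3] NOT true = false
[2] false AND false AND false = false
[root] false AND false = false
Overall: false → excluded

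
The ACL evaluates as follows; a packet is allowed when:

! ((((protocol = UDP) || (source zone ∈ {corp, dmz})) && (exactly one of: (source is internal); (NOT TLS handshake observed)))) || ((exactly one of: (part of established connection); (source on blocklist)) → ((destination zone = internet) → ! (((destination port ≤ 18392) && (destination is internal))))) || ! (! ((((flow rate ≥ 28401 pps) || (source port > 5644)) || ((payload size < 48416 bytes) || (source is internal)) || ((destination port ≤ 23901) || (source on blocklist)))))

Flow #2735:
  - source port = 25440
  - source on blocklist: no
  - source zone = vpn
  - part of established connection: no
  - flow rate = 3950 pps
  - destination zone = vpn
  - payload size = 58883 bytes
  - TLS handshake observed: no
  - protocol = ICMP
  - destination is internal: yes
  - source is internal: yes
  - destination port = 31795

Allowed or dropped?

Atomic conditions:
  protocol = UDP: ICMP == UDP is false
  source zone ∈ {corp, dmz}: vpn is not in the set → false
  source is internal: yes → true
  NOT TLS handshake observed: no → true
  part of established connection: no → false
  source on blocklist: no → false
  destination zone = internet: vpn == internet is false
  destination port ≤ 18392: 31795 ≤ 18392 is false
  destination is internal: yes → true
  flow rate ≥ 28401 pps: 3950 ≥ 28401 is false
  source port > 5644: 25440 > 5644 is true
  payload size < 48416 bytes: 58883 < 48416 is false
  destination port ≤ 23901: 31795 ≤ 23901 is false
Combine:
[1.1.1] false OR false = false
[1.1.2] exactly-one(true, true) = false
[1.1] false AND false = false
[1] NOT false = true
[2.1] exactly-one(false, false) = false
[2.2.2.1] false AND true = false
[2.2.2] NOT false = true
[2.2] false → true (antecedent false ⇒ implication holds) = true
[2] false → true (antecedent false ⇒ implication holds) = true
[3.1.1.1] false OR true = true
[3.1.1.2] false OR true = true
[3.1.1.3] false OR false = false
[3.1.1] true OR true OR false = true
[3.1] NOT true = false
[3] NOT false = true
[root] true OR true OR true = true
Overall: true → allowed

Allowed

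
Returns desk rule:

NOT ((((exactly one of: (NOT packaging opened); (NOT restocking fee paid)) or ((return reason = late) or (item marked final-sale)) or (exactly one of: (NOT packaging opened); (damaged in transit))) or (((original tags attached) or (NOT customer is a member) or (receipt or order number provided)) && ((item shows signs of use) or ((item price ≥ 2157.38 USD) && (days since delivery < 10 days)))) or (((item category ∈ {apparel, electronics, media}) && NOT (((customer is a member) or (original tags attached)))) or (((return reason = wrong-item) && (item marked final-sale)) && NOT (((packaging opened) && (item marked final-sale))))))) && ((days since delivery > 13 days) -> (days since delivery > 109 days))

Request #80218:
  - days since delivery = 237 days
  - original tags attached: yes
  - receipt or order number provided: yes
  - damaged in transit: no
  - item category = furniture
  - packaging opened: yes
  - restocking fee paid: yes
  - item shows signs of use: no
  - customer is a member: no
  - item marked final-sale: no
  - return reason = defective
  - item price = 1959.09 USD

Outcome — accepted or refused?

Atomic conditions:
  NOT packaging opened: yes → false
  NOT restocking fee paid: yes → false
  return reason = late: defective == late is false
  item marked final-sale: no → false
  damaged in transit: no → false
  original tags attached: yes → true
  NOT customer is a member: no → true
  receipt or order number provided: yes → true
  item shows signs of use: no → false
  item price ≥ 2157.38 USD: 1959.09 ≥ 2157.38 is false
  days since delivery < 10 days: 237 < 10 is false
  item category ∈ {apparel, electronics, media}: furniture is not in the set → false
  customer is a member: no → false
  return reason = wrong-item: defective == wrong-item is false
  packaging opened: yes → true
  days since delivery > 13 days: 237 > 13 is true
  days since delivery > 109 days: 237 > 109 is true
Combine:
[1.1.1.1] exactly-one(false, false) = false
[1.1.1.2] false OR false = false
[1.1.1.3] exactly-one(false, false) = false
[1.1.1] false OR false OR false = false
[1.1.2.1] true OR true OR true = true
[1.1.2.2.2] false AND false = false
[1.1.2.2] false OR false = false
[1.1.2] true AND false = false
[1.1.3.1.2.1] false OR true = true
[1.1.3.1.2] NOT true = false
[1.1.3.1] false AND false = false
[1.1.3.2.1] false AND false = false
[1.1.3.2.2.1] true AND false = false
[1.1.3.2.2] NOT false = true
[1.1.3.2] false AND true = false
[1.1.3] false OR false = false
[1.1] false OR false OR false = false
[1] NOT false = true
[2] true → true = true
[root] true AND true = true
Overall: true → accepted

Accepted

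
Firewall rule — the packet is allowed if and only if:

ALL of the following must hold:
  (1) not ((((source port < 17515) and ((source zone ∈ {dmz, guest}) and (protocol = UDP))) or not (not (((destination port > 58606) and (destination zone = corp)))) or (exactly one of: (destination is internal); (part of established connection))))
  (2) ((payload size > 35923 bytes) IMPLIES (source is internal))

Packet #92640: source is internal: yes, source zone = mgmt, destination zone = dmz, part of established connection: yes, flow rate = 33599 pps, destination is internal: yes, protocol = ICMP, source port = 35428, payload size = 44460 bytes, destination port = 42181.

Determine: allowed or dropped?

Allowed

Atomic conditions:
  source port < 17515: 35428 < 17515 is false
  source zone ∈ {dmz, guest}: mgmt is not in the set → false
  protocol = UDP: ICMP == UDP is false
  destination port > 58606: 42181 > 58606 is false
  destination zone = corp: dmz == corp is false
  destination is internal: yes → true
  part of established connection: yes → true
  payload size > 35923 bytes: 44460 > 35923 is true
  source is internal: yes → true
Combine:
[1.1.1.2] false AND false = false
[1.1.1] false AND false = false
[1.1.2.1.1] false AND false = false
[1.1.2.1] NOT false = true
[1.1.2] NOT true = false
[1.1.3] exactly-one(true, true) = false
[1.1] false OR false OR false = false
[1] NOT false = true
[2] true → true = true
[root] true AND true = true
Overall: true → allowed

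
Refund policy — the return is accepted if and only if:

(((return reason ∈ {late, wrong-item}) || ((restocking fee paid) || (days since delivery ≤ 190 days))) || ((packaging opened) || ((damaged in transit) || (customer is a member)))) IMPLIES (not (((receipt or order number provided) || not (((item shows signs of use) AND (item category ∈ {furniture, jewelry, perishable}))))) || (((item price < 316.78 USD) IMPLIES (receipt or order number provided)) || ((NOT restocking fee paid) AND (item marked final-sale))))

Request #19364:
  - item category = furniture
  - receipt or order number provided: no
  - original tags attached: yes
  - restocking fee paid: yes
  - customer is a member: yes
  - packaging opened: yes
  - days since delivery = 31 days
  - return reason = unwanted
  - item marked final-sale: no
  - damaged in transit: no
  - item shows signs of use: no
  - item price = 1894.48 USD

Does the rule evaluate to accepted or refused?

Accepted

Atomic conditions:
  return reason ∈ {late, wrong-item}: unwanted is not in the set → false
  restocking fee paid: yes → true
  days since delivery ≤ 190 days: 31 ≤ 190 is true
  packaging opened: yes → true
  damaged in transit: no → false
  customer is a member: yes → true
  receipt or order number provided: no → false
  item shows signs of use: no → false
  item category ∈ {furniture, jewelry, perishable}: furniture is in the set → true
  item price < 316.78 USD: 1894.48 < 316.78 is false
  NOT restocking fee paid: yes → false
  item marked final-sale: no → false
Combine:
[1.1.2] true OR true = true
[1.1] false OR true = true
[1.2.2] false OR true = true
[1.2] true OR true = true
[1] true OR true = true
[2.1.1.2.1] false AND true = false
[2.1.1.2] NOT false = true
[2.1.1] false OR true = true
[2.1] NOT true = false
[2.2.1] false → false (antecedent false ⇒ implication holds) = true
[2.2.2] false AND false = false
[2.2] true OR false = true
[2] false OR true = true
[root] true → true = true
Overall: true → accepted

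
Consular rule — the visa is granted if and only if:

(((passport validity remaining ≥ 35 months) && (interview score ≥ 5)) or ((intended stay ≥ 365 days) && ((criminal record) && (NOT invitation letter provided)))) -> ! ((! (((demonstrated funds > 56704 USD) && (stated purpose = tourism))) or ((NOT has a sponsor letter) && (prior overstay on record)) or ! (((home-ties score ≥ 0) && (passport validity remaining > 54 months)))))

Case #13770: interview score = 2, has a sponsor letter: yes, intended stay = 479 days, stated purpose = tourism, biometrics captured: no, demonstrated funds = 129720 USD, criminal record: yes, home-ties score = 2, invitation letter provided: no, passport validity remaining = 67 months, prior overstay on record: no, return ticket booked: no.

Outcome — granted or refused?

Granted

Atomic conditions:
  passport validity remaining ≥ 35 months: 67 ≥ 35 is true
  interview score ≥ 5: 2 ≥ 5 is false
  intended stay ≥ 365 days: 479 ≥ 365 is true
  criminal record: yes → true
  NOT invitation letter provided: no → true
  demonstrated funds > 56704 USD: 129720 > 56704 is true
  stated purpose = tourism: tourism == tourism is true
  NOT has a sponsor letter: yes → false
  prior overstay on record: no → false
  home-ties score ≥ 0: 2 ≥ 0 is true
  passport validity remaining > 54 months: 67 > 54 is true
Combine:
[1.1] true AND false = false
[1.2.2] true AND true = true
[1.2] true AND true = true
[1] false OR true = true
[2.1.1.1] true AND true = true
[2.1.1] NOT true = false
[2.1.2] false AND false = false
[2.1.3.1] true AND true = true
[2.1.3] NOT true = false
[2.1] false OR false OR false = false
[2] NOT false = true
[root] true → true = true
Overall: true → granted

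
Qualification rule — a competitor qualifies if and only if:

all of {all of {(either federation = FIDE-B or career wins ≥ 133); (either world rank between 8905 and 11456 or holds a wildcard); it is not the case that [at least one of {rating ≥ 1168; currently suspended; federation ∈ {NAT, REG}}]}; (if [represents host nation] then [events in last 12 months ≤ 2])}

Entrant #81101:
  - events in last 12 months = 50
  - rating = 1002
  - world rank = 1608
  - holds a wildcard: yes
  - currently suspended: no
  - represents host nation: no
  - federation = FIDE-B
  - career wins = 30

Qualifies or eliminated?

Qualifies

Atomic conditions:
  federation = FIDE-B: FIDE-B == FIDE-B is true
  career wins ≥ 133: 30 ≥ 133 is false
  world rank between 8905 and 11456: 1608 in [8905, 11456] is false
  holds a wildcard: yes → true
  rating ≥ 1168: 1002 ≥ 1168 is false
  currently suspended: no → false
  federation ∈ {NAT, REG}: FIDE-B is not in the set → false
  represents host nation: no → false
  events in last 12 months ≤ 2: 50 ≤ 2 is false
Combine:
[1.1] true OR false = true
[1.2] false OR true = true
[1.3.1] false OR false OR false = false
[1.3] NOT false = true
[1] true AND true AND true = true
[2] false → false (antecedent false ⇒ implication holds) = true
[root] true AND true = true
Overall: true → qualifies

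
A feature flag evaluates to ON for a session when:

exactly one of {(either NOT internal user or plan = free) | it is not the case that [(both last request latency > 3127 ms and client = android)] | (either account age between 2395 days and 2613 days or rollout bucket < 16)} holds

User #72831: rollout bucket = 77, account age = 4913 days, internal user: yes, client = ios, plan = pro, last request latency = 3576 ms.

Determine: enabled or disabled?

Atomic conditions:
  NOT internal user: yes → false
  plan = free: pro == free is false
  last request latency > 3127 ms: 3576 > 3127 is true
  client = android: ios == android is false
  account age between 2395 days and 2613 days: 4913 in [2395, 2613] is false
  rollout bucket < 16: 77 < 16 is false
Combine:
[1] false OR false = false
[2.1] true AND false = false
[2] NOT false = true
[3] false OR false = false
[root] exactly-one(false, true, false) = true
Overall: true → enabled

Enabled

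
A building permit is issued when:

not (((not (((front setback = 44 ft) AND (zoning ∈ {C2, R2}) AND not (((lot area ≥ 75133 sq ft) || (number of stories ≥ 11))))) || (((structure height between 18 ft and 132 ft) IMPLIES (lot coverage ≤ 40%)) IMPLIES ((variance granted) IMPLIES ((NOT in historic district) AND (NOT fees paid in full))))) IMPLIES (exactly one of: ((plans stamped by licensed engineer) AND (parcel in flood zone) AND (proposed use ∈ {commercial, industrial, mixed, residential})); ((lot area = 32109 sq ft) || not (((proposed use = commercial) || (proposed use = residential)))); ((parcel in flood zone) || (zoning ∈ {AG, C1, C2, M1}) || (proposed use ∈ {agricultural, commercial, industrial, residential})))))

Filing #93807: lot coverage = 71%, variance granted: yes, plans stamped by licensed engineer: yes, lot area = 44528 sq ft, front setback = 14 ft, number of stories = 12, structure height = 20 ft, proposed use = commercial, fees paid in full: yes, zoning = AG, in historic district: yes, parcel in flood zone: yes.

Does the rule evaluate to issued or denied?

Atomic conditions:
  front setback = 44 ft: 14 == 44 is false
  zoning ∈ {C2, R2}: AG is not in the set → false
  lot area ≥ 75133 sq ft: 44528 ≥ 75133 is false
  number of stories ≥ 11: 12 ≥ 11 is true
  structure height between 18 ft and 132 ft: 20 in [18, 132] is true
  lot coverage ≤ 40%: 71 ≤ 40 is false
  variance granted: yes → true
  NOT in historic district: yes → false
  NOT fees paid in full: yes → false
  plans stamped by licensed engineer: yes → true
  parcel in flood zone: yes → true
  proposed use ∈ {commercial, industrial, mixed, residential}: commercial is in the set → true
  lot area = 32109 sq ft: 44528 == 32109 is false
  proposed use = commercial: commercial == commercial is true
  proposed use = residential: commercial == residential is false
  zoning ∈ {AG, C1, C2, M1}: AG is in the set → true
  proposed use ∈ {agricultural, commercial, industrial, residential}: commercial is in the set → true
Combine:
[1.1.1.1.3.1] false OR true = true
[1.1.1.1.3] NOT true = false
[1.1.1.1] false AND false AND false = false
[1.1.1] NOT false = true
[1.1.2.1] true → false = false
[1.1.2.2.2] false AND false = false
[1.1.2.2] true → false = false
[1.1.2] false → false (antecedent false ⇒ implication holds) = true
[1.1] true OR true = true
[1.2.1] true AND true AND true = true
[1.2.2.2.1] true OR false = true
[1.2.2.2] NOT true = false
[1.2.2] false OR false = false
[1.2.3] true OR true OR true = true
[1.2] exactly-one(true, false, true) = false
[1] true → false = false
[root] NOT false = true
Overall: true → issued

Issued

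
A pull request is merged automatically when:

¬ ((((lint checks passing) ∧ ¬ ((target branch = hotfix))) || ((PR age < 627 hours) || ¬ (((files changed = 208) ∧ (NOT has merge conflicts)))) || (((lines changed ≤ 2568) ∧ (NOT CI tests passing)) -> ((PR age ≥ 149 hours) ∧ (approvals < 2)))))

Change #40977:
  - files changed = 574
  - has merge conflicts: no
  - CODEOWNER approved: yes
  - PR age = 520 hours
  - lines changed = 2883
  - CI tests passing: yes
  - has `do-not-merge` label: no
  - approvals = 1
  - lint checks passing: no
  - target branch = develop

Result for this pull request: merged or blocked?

Atomic conditions:
  lint checks passing: no → false
  target branch = hotfix: develop == hotfix is false
  PR age < 627 hours: 520 < 627 is true
  files changed = 208: 574 == 208 is false
  NOT has merge conflicts: no → true
  lines changed ≤ 2568: 2883 ≤ 2568 is false
  NOT CI tests passing: yes → false
  PR age ≥ 149 hours: 520 ≥ 149 is true
  approvals < 2: 1 < 2 is true
Combine:
[1.1.2] NOT false = true
[1.1] false AND true = false
[1.2.2.1] false AND true = false
[1.2.2] NOT false = true
[1.2] true OR true = true
[1.3.1] false AND false = false
[1.3.2] true AND true = true
[1.3] false → true (antecedent false ⇒ implication holds) = true
[1] false OR true OR true = true
[root] NOT true = false
Overall: false → blocked

Blocked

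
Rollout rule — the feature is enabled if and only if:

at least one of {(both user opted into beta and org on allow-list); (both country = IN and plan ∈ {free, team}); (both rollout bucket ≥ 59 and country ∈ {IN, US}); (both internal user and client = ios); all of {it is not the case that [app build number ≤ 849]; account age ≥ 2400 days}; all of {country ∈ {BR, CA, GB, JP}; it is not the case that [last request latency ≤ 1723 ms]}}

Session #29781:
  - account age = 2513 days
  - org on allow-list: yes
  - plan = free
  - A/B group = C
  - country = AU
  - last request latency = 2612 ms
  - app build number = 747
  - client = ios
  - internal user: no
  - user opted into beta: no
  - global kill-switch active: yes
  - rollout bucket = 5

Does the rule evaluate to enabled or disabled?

Atomic conditions:
  user opted into beta: no → false
  org on allow-list: yes → true
  country = IN: AU == IN is false
  plan ∈ {free, team}: free is in the set → true
  rollout bucket ≥ 59: 5 ≥ 59 is false
  country ∈ {IN, US}: AU is not in the set → false
  internal user: no → false
  client = ios: ios == ios is true
  app build number ≤ 849: 747 ≤ 849 is true
  account age ≥ 2400 days: 2513 ≥ 2400 is true
  country ∈ {BR, CA, GB, JP}: AU is not in the set → false
  last request latency ≤ 1723 ms: 2612 ≤ 1723 is false
Combine:
[1] false AND true = false
[2] false AND true = false
[3] false AND false = false
[4] false AND true = false
[5.1] NOT true = false
[5] false AND true = false
[6.2] NOT false = true
[6] false AND true = false
[root] false OR false OR false OR false OR false OR false = false
Overall: false → disabled

Disabled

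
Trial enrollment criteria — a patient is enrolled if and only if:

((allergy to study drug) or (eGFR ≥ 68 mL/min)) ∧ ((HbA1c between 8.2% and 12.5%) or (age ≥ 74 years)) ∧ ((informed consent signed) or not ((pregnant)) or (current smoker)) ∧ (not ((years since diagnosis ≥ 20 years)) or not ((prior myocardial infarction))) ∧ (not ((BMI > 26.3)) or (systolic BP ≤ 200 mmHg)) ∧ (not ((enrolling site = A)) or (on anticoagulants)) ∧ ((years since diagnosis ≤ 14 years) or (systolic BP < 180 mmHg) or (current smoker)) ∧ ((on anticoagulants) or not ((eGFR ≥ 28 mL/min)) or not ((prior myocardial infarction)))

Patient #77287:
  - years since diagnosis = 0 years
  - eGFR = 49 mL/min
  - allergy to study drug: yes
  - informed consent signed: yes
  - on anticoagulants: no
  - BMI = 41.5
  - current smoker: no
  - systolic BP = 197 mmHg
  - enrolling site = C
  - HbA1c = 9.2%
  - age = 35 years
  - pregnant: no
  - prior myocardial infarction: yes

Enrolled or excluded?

Excluded

Atomic conditions:
  allergy to study drug: yes → true
  eGFR ≥ 68 mL/min: 49 ≥ 68 is false
  HbA1c between 8.2% and 12.5%: 9.2 in [8.2, 12.5] is true
  age ≥ 74 years: 35 ≥ 74 is false
  informed consent signed: yes → true
  pregnant: no → false
  current smoker: no → false
  years since diagnosis ≥ 20 years: 0 ≥ 20 is false
  prior myocardial infarction: yes → true
  BMI > 26.3: 41.5 > 26.3 is true
  systolic BP ≤ 200 mmHg: 197 ≤ 200 is true
  enrolling site = A: C == A is false
  on anticoagulants: no → false
  years since diagnosis ≤ 14 years: 0 ≤ 14 is true
  systolic BP < 180 mmHg: 197 < 180 is false
  eGFR ≥ 28 mL/min: 49 ≥ 28 is true
Combine:
[1] true OR false = true
[2] true OR false = true
[3.2] NOT false = true
[3] true OR true OR false = true
[4.1] NOT false = true
[4.2] NOT true = false
[4] true OR false = true
[5.1] NOT true = false
[5] false OR true = true
[6.1] NOT false = true
[6] true OR false = true
[7] true OR false OR false = true
[8.2] NOT true = false
[8.3] NOT true = false
[8] false OR false OR false = false
[root] true AND true AND true AND true AND true AND true AND true AND false = false
Overall: false → excluded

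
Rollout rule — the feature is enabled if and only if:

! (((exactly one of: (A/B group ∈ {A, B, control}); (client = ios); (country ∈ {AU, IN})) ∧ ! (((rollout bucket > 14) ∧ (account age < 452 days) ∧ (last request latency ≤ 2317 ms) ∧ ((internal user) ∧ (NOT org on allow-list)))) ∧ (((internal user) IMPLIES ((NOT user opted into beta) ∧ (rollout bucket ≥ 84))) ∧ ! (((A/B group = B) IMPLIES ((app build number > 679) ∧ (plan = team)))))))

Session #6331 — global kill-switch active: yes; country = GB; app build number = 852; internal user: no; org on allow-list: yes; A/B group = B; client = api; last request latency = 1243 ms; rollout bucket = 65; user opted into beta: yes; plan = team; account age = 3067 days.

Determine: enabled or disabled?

Enabled

Atomic conditions:
  A/B group ∈ {A, B, control}: B is in the set → true
  client = ios: api == ios is false
  country ∈ {AU, IN}: GB is not in the set → false
  rollout bucket > 14: 65 > 14 is true
  account age < 452 days: 3067 < 452 is false
  last request latency ≤ 2317 ms: 1243 ≤ 2317 is true
  internal user: no → false
  NOT org on allow-list: yes → false
  NOT user opted into beta: yes → false
  rollout bucket ≥ 84: 65 ≥ 84 is false
  A/B group = B: B == B is true
  app build number > 679: 852 > 679 is true
  plan = team: team == team is true
Combine:
[1.1] exactly-one(true, false, false) = true
[1.2.1.4] false AND false = false
[1.2.1] true AND false AND true AND false = false
[1.2] NOT false = true
[1.3.1.2] false AND false = false
[1.3.1] false → false (antecedent false ⇒ implication holds) = true
[1.3.2.1.2] true AND true = true
[1.3.2.1] true → true = true
[1.3.2] NOT true = false
[1.3] true AND false = false
[1] true AND true AND false = false
[root] NOT false = true
Overall: true → enabled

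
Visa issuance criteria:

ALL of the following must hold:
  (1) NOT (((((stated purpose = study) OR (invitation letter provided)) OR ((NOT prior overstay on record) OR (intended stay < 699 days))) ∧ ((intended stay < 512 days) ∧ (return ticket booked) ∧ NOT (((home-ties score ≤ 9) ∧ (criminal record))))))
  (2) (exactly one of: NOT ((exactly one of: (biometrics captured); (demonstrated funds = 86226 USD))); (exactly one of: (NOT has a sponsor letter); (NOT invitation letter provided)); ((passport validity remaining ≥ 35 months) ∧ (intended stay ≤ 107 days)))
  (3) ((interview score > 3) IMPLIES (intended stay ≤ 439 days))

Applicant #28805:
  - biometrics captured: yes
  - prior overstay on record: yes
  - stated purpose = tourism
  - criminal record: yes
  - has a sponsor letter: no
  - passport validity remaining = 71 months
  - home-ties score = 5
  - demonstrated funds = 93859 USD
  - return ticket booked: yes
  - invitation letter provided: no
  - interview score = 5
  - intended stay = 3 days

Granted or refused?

Granted

Atomic conditions:
  stated purpose = study: tourism == study is false
  invitation letter provided: no → false
  NOT prior overstay on record: yes → false
  intended stay < 699 days: 3 < 699 is true
  intended stay < 512 days: 3 < 512 is true
  return ticket booked: yes → true
  home-ties score ≤ 9: 5 ≤ 9 is true
  criminal record: yes → true
  biometrics captured: yes → true
  demonstrated funds = 86226 USD: 93859 == 86226 is false
  NOT has a sponsor letter: no → true
  NOT invitation letter provided: no → true
  passport validity remaining ≥ 35 months: 71 ≥ 35 is true
  intended stay ≤ 107 days: 3 ≤ 107 is true
  interview score > 3: 5 > 3 is true
  intended stay ≤ 439 days: 3 ≤ 439 is true
Combine:
[1.1.1.1] false OR false = false
[1.1.1.2] false OR true = true
[1.1.1] false OR true = true
[1.1.2.3.1] true AND true = true
[1.1.2.3] NOT true = false
[1.1.2] true AND true AND false = false
[1.1] true AND false = false
[1] NOT false = true
[2.1.1] exactly-one(true, false) = true
[2.1] NOT true = false
[2.2] exactly-one(true, true) = false
[2.3] true AND true = true
[2] exactly-one(false, false, true) = true
[3] true → true = true
[root] true AND true AND true = true
Overall: true → granted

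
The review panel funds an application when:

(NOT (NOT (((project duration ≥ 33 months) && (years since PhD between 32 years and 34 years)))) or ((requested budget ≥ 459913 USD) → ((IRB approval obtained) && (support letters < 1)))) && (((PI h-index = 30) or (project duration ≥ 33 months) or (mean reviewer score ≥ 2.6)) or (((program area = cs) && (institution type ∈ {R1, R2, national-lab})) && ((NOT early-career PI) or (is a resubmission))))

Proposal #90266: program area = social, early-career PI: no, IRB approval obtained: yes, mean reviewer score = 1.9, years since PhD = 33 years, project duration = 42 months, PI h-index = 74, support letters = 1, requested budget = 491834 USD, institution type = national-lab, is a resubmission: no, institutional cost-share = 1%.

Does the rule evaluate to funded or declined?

Atomic conditions:
  project duration ≥ 33 months: 42 ≥ 33 is true
  years since PhD between 32 years and 34 years: 33 in [32, 34] is true
  requested budget ≥ 459913 USD: 491834 ≥ 459913 is true
  IRB approval obtained: yes → true
  support letters < 1: 1 < 1 is false
  PI h-index = 30: 74 == 30 is false
  mean reviewer score ≥ 2.6: 1.9 ≥ 2.6 is false
  program area = cs: social == cs is false
  institution type ∈ {R1, R2, national-lab}: national-lab is in the set → true
  NOT early-career PI: no → true
  is a resubmission: no → false
Combine:
[1.1.1.1] true AND true = true
[1.1.1] NOT true = false
[1.1] NOT false = true
[1.2.2] true AND false = false
[1.2] true → false = false
[1] true OR false = true
[2.1] false OR true OR false = true
[2.2.1] false AND true = false
[2.2.2] true OR false = true
[2.2] false AND true = false
[2] true OR false = true
[root] true AND true = true
Overall: true → funded

Funded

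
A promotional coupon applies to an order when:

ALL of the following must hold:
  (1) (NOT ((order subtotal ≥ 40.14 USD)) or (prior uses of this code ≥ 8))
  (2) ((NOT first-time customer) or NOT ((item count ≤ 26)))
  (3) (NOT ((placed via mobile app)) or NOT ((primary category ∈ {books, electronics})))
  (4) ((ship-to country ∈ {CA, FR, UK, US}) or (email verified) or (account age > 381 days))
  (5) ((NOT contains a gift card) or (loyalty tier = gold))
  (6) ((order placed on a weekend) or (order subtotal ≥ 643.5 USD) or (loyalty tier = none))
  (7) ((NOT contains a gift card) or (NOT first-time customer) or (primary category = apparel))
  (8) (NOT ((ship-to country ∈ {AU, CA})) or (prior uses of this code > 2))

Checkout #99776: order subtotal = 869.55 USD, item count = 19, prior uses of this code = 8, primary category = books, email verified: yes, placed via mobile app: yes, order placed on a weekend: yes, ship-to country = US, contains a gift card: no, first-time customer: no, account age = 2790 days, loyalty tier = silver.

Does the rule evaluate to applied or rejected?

Rejected

Atomic conditions:
  order subtotal ≥ 40.14 USD: 869.55 ≥ 40.14 is true
  prior uses of this code ≥ 8: 8 ≥ 8 is true
  NOT first-time customer: no → true
  item count ≤ 26: 19 ≤ 26 is true
  placed via mobile app: yes → true
  primary category ∈ {books, electronics}: books is in the set → true
  ship-to country ∈ {CA, FR, UK, US}: US is in the set → true
  email verified: yes → true
  account age > 381 days: 2790 > 381 is true
  NOT contains a gift card: no → true
  loyalty tier = gold: silver == gold is false
  order placed on a weekend: yes → true
  order subtotal ≥ 643.5 USD: 869.55 ≥ 643.5 is true
  loyalty tier = none: silver == none is false
  primary category = apparel: books == apparel is false
  ship-to country ∈ {AU, CA}: US is not in the set → false
  prior uses of this code > 2: 8 > 2 is true
Combine:
[1.1] NOT true = false
[1] false OR true = true
[2.2] NOT true = false
[2] true OR false = true
[3.1] NOT true = false
[3.2] NOT true = false
[3] false OR false = false
[4] true OR true OR true = true
[5] true OR false = true
[6] true OR true OR false = true
[7] true OR true OR false = true
[8.1] NOT false = true
[8] true OR true = true
[root] true AND true AND false AND true AND true AND true AND true AND true = false
Overall: false → rejected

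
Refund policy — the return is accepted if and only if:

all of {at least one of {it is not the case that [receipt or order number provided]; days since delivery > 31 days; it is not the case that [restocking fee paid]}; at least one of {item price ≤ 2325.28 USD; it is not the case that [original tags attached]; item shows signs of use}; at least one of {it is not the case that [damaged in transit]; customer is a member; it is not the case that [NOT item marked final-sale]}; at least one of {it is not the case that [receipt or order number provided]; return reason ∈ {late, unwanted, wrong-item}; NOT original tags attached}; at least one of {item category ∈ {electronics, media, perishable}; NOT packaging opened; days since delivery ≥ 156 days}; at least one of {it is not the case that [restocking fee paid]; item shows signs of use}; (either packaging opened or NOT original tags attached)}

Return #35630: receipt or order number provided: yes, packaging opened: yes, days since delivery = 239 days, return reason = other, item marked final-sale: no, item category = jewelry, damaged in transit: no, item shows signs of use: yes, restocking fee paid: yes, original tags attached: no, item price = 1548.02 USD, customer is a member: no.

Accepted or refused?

Accepted

Atomic conditions:
  receipt or order number provided: yes → true
  days since delivery > 31 days: 239 > 31 is true
  restocking fee paid: yes → true
  item price ≤ 2325.28 USD: 1548.02 ≤ 2325.28 is true
  original tags attached: no → false
  item shows signs of use: yes → true
  damaged in transit: no → false
  customer is a member: no → false
  NOT item marked final-sale: no → true
  return reason ∈ {late, unwanted, wrong-item}: other is not in the set → false
  NOT original tags attached: no → true
  item category ∈ {electronics, media, perishable}: jewelry is not in the set → false
  NOT packaging opened: yes → false
  days since delivery ≥ 156 days: 239 ≥ 156 is true
  packaging opened: yes → true
Combine:
[1.1] NOT true = false
[1.3] NOT true = false
[1] false OR true OR false = true
[2.2] NOT false = true
[2] true OR true OR true = true
[3.1] NOT false = true
[3.3] NOT true = false
[3] true OR false OR false = true
[4.1] NOT true = false
[4] false OR false OR true = true
[5] false OR false OR true = true
[6.1] NOT true = false
[6] false OR true = true
[7] true OR true = true
[root] true AND true AND true AND true AND true AND true AND true = true
Overall: true → accepted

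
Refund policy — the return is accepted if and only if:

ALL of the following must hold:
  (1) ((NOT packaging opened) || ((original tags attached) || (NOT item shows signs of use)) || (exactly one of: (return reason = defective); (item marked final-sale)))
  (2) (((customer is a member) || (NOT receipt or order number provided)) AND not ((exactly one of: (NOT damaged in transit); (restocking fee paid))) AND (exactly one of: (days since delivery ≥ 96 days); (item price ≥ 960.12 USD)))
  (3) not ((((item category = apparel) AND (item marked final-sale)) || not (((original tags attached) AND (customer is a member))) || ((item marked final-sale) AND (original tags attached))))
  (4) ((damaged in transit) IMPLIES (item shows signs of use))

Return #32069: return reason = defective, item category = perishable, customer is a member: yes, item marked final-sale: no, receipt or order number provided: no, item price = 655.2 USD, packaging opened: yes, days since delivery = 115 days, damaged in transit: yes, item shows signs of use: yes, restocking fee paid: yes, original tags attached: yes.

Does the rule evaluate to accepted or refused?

Atomic conditions:
  NOT packaging opened: yes → false
  original tags attached: yes → true
  NOT item shows signs of use: yes → false
  return reason = defective: defective == defective is true
  item marked final-sale: no → false
  customer is a member: yes → true
  NOT receipt or order number provided: no → true
  NOT damaged in transit: yes → false
  restocking fee paid: yes → true
  days since delivery ≥ 96 days: 115 ≥ 96 is true
  item price ≥ 960.12 USD: 655.2 ≥ 960.12 is false
  item category = apparel: perishable == apparel is false
  damaged in transit: yes → true
  item shows signs of use: yes → true
Combine:
[1.2] true OR false = true
[1.3] exactly-one(true, false) = true
[1] false OR true OR true = true
[2.1] true OR true = true
[2.2.1] exactly-one(false, true) = true
[2.2] NOT true = false
[2.3] exactly-one(true, false) = true
[2] true AND false AND true = false
[3.1.1] false AND false = false
[3.1.2.1] true AND true = true
[3.1.2] NOT true = false
[3.1.3] false AND true = false
[3.1] false OR false OR false = false
[3] NOT false = true
[4] true → true = true
[root] true AND false AND true AND true = false
Overall: false → refused

Refused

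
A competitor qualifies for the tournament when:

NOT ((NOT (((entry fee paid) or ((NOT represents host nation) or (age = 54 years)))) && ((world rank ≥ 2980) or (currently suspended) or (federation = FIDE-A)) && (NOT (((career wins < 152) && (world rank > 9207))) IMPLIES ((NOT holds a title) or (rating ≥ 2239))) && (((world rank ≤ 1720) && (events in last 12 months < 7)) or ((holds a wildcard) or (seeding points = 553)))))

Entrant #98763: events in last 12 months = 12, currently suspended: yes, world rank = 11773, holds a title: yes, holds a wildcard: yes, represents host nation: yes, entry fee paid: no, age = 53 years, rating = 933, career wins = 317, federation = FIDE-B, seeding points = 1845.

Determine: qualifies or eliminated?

Qualifies

Atomic conditions:
  entry fee paid: no → false
  NOT represents host nation: yes → false
  age = 54 years: 53 == 54 is false
  world rank ≥ 2980: 11773 ≥ 2980 is true
  currently suspended: yes → true
  federation = FIDE-A: FIDE-B == FIDE-A is false
  career wins < 152: 317 < 152 is false
  world rank > 9207: 11773 > 9207 is true
  NOT holds a title: yes → false
  rating ≥ 2239: 933 ≥ 2239 is false
  world rank ≤ 1720: 11773 ≤ 1720 is false
  events in last 12 months < 7: 12 < 7 is false
  holds a wildcard: yes → true
  seeding points = 553: 1845 == 553 is false
Combine:
[1.1.1.2] false OR false = false
[1.1.1] false OR false = false
[1.1] NOT false = true
[1.2] true OR true OR false = true
[1.3.1.1] false AND true = false
[1.3.1] NOT false = true
[1.3.2] false OR false = false
[1.3] true → false = false
[1.4.1] false AND false = false
[1.4.2] true OR false = true
[1.4] false OR true = true
[1] true AND true AND false AND true = false
[root] NOT false = true
Overall: true → qualifies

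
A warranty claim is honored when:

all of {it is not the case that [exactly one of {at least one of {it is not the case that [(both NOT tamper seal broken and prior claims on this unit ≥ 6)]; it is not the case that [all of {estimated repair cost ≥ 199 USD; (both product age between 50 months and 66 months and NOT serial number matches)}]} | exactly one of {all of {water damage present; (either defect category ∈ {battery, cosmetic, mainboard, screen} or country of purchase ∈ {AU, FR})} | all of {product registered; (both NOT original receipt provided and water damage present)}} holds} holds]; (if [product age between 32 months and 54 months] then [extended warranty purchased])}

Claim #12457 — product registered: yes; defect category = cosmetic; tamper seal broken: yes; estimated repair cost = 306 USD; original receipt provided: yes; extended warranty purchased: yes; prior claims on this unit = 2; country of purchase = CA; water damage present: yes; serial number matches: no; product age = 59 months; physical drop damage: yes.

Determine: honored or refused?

Atomic conditions:
  NOT tamper seal broken: yes → false
  prior claims on this unit ≥ 6: 2 ≥ 6 is false
  estimated repair cost ≥ 199 USD: 306 ≥ 199 is true
  product age between 50 months and 66 months: 59 in [50, 66] is true
  NOT serial number matches: no → true
  water damage present: yes → true
  defect category ∈ {battery, cosmetic, mainboard, screen}: cosmetic is in the set → true
  country of purchase ∈ {AU, FR}: CA is not in the set → false
  product registered: yes → true
  NOT original receipt provided: yes → false
  product age between 32 months and 54 months: 59 in [32, 54] is false
  extended warranty purchased: yes → true
Combine:
[1.1.1.1.1] false AND false = false
[1.1.1.1] NOT false = true
[1.1.1.2.1.2] true AND true = true
[1.1.1.2.1] true AND true = true
[1.1.1.2] NOT true = false
[1.1.1] true OR false = true
[1.1.2.1.2] true OR false = true
[1.1.2.1] true AND true = true
[1.1.2.2.2] false AND true = false
[1.1.2.2] true AND false = false
[1.1.2] exactly-one(true, false) = true
[1.1] exactly-one(true, true) = false
[1] NOT false = true
[2] false → true (antecedent false ⇒ implication holds) = true
[root] true AND true = true
Overall: true → honored

Honored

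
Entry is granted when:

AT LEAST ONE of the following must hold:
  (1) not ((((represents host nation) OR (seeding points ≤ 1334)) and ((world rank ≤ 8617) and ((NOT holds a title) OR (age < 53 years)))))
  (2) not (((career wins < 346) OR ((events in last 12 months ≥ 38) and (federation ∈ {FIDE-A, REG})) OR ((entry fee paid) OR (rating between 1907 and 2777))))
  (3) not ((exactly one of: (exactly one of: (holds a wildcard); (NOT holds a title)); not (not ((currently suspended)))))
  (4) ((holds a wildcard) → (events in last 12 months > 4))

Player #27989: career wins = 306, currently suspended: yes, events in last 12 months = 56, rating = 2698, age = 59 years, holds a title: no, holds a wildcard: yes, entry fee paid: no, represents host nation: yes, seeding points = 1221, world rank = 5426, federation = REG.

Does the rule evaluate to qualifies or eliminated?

Qualifies

Atomic conditions:
  represents host nation: yes → true
  seeding points ≤ 1334: 1221 ≤ 1334 is true
  world rank ≤ 8617: 5426 ≤ 8617 is true
  NOT holds a title: no → true
  age < 53 years: 59 < 53 is false
  career wins < 346: 306 < 346 is true
  events in last 12 months ≥ 38: 56 ≥ 38 is true
  federation ∈ {FIDE-A, REG}: REG is in the set → true
  entry fee paid: no → false
  rating between 1907 and 2777: 2698 in [1907, 2777] is true
  holds a wildcard: yes → true
  currently suspended: yes → true
  events in last 12 months > 4: 56 > 4 is true
Combine:
[1.1.1] true OR true = true
[1.1.2.2] true OR false = true
[1.1.2] true AND true = true
[1.1] true AND true = true
[1] NOT true = false
[2.1.2] true AND true = true
[2.1.3] false OR true = true
[2.1] true OR true OR true = true
[2] NOT true = false
[3.1.1] exactly-one(true, true) = false
[3.1.2.1] NOT true = false
[3.1.2] NOT false = true
[3.1] exactly-one(false, true) = true
[3] NOT true = false
[4] true → true = true
[root] false OR false OR false OR true = true
Overall: true → qualifies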